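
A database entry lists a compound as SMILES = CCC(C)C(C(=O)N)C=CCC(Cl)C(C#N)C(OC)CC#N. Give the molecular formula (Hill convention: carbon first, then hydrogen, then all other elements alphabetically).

C16H24ClN3O2

Walk through each heavy atom and fill implicit hydrogens from standard valence (C 4, N 3, O 2, S 2, halogen 1):
  atom 1: C, bond orders sum to 1 (valence 4) → 3 H
  atom 2: C, bond orders sum to 2 (valence 4) → 2 H
  atom 3: C, bond orders sum to 3 (valence 4) → 1 H
  atom 4: C, bond orders sum to 1 (valence 4) → 3 H
  atom 5: C, bond orders sum to 3 (valence 4) → 1 H
  atom 6: C, bond orders sum to 4 (valence 4) → 0 H
  atom 7: O, bond orders sum to 2 (valence 2) → 0 H
  atom 8: N, bond orders sum to 1 (valence 3) → 2 H
  atom 9: C, bond orders sum to 3 (valence 4) → 1 H
  atom 10: C, bond orders sum to 3 (valence 4) → 1 H
  atom 11: C, bond orders sum to 2 (valence 4) → 2 H
  atom 12: C, bond orders sum to 3 (valence 4) → 1 H
  atom 13: Cl (halogen, monovalent) → 0 H
  atom 14: C, bond orders sum to 3 (valence 4) → 1 H
  atom 15: C, bond orders sum to 4 (valence 4) → 0 H
  atom 16: N, bond orders sum to 3 (valence 3) → 0 H
  atom 17: C, bond orders sum to 3 (valence 4) → 1 H
  atom 18: O, bond orders sum to 2 (valence 2) → 0 H
  atom 19: C, bond orders sum to 1 (valence 4) → 3 H
  atom 20: C, bond orders sum to 2 (valence 4) → 2 H
  atom 21: C, bond orders sum to 4 (valence 4) → 0 H
  atom 22: N, bond orders sum to 3 (valence 3) → 0 H
Totals → C:16, H:24, Cl:1, N:3, O:2.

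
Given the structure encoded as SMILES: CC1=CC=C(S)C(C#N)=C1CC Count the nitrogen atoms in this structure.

Scan the SMILES for N atoms (remember two-letter symbols like Cl and Br are single atoms).
Nitrogen count: 1.

1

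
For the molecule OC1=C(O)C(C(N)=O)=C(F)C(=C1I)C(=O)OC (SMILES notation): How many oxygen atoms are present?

Scan the SMILES for O atoms (remember two-letter symbols like Cl and Br are single atoms).
Oxygen count: 5.

5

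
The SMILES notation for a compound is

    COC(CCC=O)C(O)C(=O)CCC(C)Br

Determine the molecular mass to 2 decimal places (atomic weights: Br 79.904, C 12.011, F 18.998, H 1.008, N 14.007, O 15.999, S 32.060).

First, the molecular formula is C11H19BrO4 (counting implicit H from valence).
  Br: 1 × 79.904 = 79.904
  C: 11 × 12.011 = 132.121
  H: 19 × 1.008 = 19.152
  O: 4 × 15.999 = 63.996
Sum: 1×79.904 + 11×12.011 + 19×1.008 + 4×15.999 = 295.173 → 295.17 g/mol.

295.17 g/mol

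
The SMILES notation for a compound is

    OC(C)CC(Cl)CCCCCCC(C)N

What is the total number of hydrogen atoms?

26

Walk through each heavy atom and fill implicit hydrogens from standard valence (C 4, N 3, O 2, S 2, halogen 1):
  atom 1: O, bond orders sum to 1 (valence 2) → 1 H
  atom 2: C, bond orders sum to 3 (valence 4) → 1 H
  atom 3: C, bond orders sum to 1 (valence 4) → 3 H
  atom 4: C, bond orders sum to 2 (valence 4) → 2 H
  atom 5: C, bond orders sum to 3 (valence 4) → 1 H
  atom 6: Cl (halogen, monovalent) → 0 H
  atom 7: C, bond orders sum to 2 (valence 4) → 2 H
  atom 8: C, bond orders sum to 2 (valence 4) → 2 H
  atom 9: C, bond orders sum to 2 (valence 4) → 2 H
  atom 10: C, bond orders sum to 2 (valence 4) → 2 H
  atom 11: C, bond orders sum to 2 (valence 4) → 2 H
  atom 12: C, bond orders sum to 2 (valence 4) → 2 H
  atom 13: C, bond orders sum to 3 (valence 4) → 1 H
  atom 14: C, bond orders sum to 1 (valence 4) → 3 H
  atom 15: N, bond orders sum to 1 (valence 3) → 2 H
Total hydrogens: 26.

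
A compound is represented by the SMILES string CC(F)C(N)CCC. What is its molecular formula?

Walk through each heavy atom and fill implicit hydrogens from standard valence (C 4, N 3, O 2, S 2, halogen 1):
  atom 1: C, bond orders sum to 1 (valence 4) → 3 H
  atom 2: C, bond orders sum to 3 (valence 4) → 1 H
  atom 3: F (halogen, monovalent) → 0 H
  atom 4: C, bond orders sum to 3 (valence 4) → 1 H
  atom 5: N, bond orders sum to 1 (valence 3) → 2 H
  atom 6: C, bond orders sum to 2 (valence 4) → 2 H
  atom 7: C, bond orders sum to 2 (valence 4) → 2 H
  atom 8: C, bond orders sum to 1 (valence 4) → 3 H
Totals → C:6, H:14, F:1, N:1.
In Hill order: C6H14FN.

C6H14FN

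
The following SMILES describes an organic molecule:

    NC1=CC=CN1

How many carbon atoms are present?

Count every carbon token in the SMILES (each C, including those in ring-closure positions and inside branches).
Carbon count: 4.

4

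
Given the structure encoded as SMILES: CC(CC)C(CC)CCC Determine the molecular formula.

C10H22

Walk through each heavy atom and fill implicit hydrogens from standard valence (C 4, N 3, O 2, S 2, halogen 1):
  atom 1: C, bond orders sum to 1 (valence 4) → 3 H
  atom 2: C, bond orders sum to 3 (valence 4) → 1 H
  atom 3: C, bond orders sum to 2 (valence 4) → 2 H
  atom 4: C, bond orders sum to 1 (valence 4) → 3 H
  atom 5: C, bond orders sum to 3 (valence 4) → 1 H
  atom 6: C, bond orders sum to 2 (valence 4) → 2 H
  atom 7: C, bond orders sum to 1 (valence 4) → 3 H
  atom 8: C, bond orders sum to 2 (valence 4) → 2 H
  atom 9: C, bond orders sum to 2 (valence 4) → 2 H
  atom 10: C, bond orders sum to 1 (valence 4) → 3 H
Totals → C:10, H:22.
In Hill order: C10H22.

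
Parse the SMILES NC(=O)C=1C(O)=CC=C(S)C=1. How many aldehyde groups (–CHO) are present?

0

Scan the SMILES for the aldehyde motif — none present.
Groups that are present: 1 amide, 1 hydroxyl, 1 thiol.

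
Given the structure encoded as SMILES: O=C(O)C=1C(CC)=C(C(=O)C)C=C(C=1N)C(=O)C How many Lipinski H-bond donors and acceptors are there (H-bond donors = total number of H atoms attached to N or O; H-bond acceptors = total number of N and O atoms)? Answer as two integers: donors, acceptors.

3, 5

Donors: find every N or O and count the H atoms it carries.
  atom 1 (O): bond orders sum to 2 → 0 H
  atom 3 (O): bond orders sum to 1 → 1 H
  atom 10 (O): bond orders sum to 2 → 0 H
  atom 15 (N): bond orders sum to 1 → 2 H
  atom 17 (O): bond orders sum to 2 → 0 H
Lipinski HBD = 3.
Acceptors: N atoms = 1, O atoms = 4 → HBA = 5.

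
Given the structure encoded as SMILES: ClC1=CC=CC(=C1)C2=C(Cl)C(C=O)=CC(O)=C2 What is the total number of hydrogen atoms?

Walk through each heavy atom and fill implicit hydrogens from standard valence (C 4, N 3, O 2, S 2, halogen 1):
  atom 1: Cl (halogen, monovalent) → 0 H
  atom 2: C, bond orders sum to 4 (valence 4) → 0 H
  atom 3: C, bond orders sum to 3 (valence 4) → 1 H
  atom 4: C, bond orders sum to 3 (valence 4) → 1 H
  atom 5: C, bond orders sum to 3 (valence 4) → 1 H
  atom 6: C, bond orders sum to 4 (valence 4) → 0 H
  atom 7: C, bond orders sum to 3 (valence 4) → 1 H
  atom 8: C, bond orders sum to 4 (valence 4) → 0 H
  atom 9: C, bond orders sum to 4 (valence 4) → 0 H
  atom 10: Cl (halogen, monovalent) → 0 H
  atom 11: C, bond orders sum to 4 (valence 4) → 0 H
  atom 12: C, bond orders sum to 3 (valence 4) → 1 H
  atom 13: O, bond orders sum to 2 (valence 2) → 0 H
  atom 14: C, bond orders sum to 3 (valence 4) → 1 H
  atom 15: C, bond orders sum to 4 (valence 4) → 0 H
  atom 16: O, bond orders sum to 1 (valence 2) → 1 H
  atom 17: C, bond orders sum to 3 (valence 4) → 1 H
Total hydrogens: 8.

8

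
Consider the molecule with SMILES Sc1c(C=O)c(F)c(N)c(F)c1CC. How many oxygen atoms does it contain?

1

Scan the SMILES for O atoms (remember two-letter symbols like Cl and Br are single atoms).
Oxygen count: 1.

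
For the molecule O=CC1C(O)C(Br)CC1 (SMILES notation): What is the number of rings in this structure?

1

In SMILES, each pair of matching ring-closure digits denotes one ring-closing bond; the number of such bonds equals the number of independent rings.
Ring-closure bonds here: 1.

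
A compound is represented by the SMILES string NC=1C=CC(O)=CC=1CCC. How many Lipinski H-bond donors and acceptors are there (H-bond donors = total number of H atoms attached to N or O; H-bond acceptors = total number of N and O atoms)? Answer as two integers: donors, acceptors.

Donors: find every N or O and count the H atoms it carries.
  atom 1 (N): bond orders sum to 1 → 2 H
  atom 6 (O): bond orders sum to 1 → 1 H
Lipinski HBD = 3.
Acceptors: N atoms = 1, O atoms = 1 → HBA = 2.

3, 2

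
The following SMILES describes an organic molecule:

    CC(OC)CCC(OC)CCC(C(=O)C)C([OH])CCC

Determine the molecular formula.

Walk through each heavy atom and fill implicit hydrogens from standard valence (C 4, N 3, O 2, S 2, halogen 1):
  atom 1: C, bond orders sum to 1 (valence 4) → 3 H
  atom 2: C, bond orders sum to 3 (valence 4) → 1 H
  atom 3: O, bond orders sum to 2 (valence 2) → 0 H
  atom 4: C, bond orders sum to 1 (valence 4) → 3 H
  atom 5: C, bond orders sum to 2 (valence 4) → 2 H
  atom 6: C, bond orders sum to 2 (valence 4) → 2 H
  atom 7: C, bond orders sum to 3 (valence 4) → 1 H
  atom 8: O, bond orders sum to 2 (valence 2) → 0 H
  atom 9: C, bond orders sum to 1 (valence 4) → 3 H
  atom 10: C, bond orders sum to 2 (valence 4) → 2 H
  atom 11: C, bond orders sum to 2 (valence 4) → 2 H
  atom 12: C, bond orders sum to 3 (valence 4) → 1 H
  atom 13: C, bond orders sum to 4 (valence 4) → 0 H
  atom 14: O, bond orders sum to 2 (valence 2) → 0 H
  atom 15: C, bond orders sum to 1 (valence 4) → 3 H
  atom 16: C, bond orders sum to 3 (valence 4) → 1 H
  atom 17: O with explicit H count 1
  atom 18: C, bond orders sum to 2 (valence 4) → 2 H
  atom 19: C, bond orders sum to 2 (valence 4) → 2 H
  atom 20: C, bond orders sum to 1 (valence 4) → 3 H
Totals → C:16, H:32, O:4.

C16H32O4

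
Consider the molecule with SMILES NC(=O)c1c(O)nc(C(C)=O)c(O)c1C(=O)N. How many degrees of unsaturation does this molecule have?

7

Molecular formula: C9H9N3O5.
DoU = (2C + 2 + N − H − X) / 2, where X is the halogen count and O/S are ignored.
    = (2·9 + 2 + 3 − 9 − 0) / 2 = 14 / 2 = 7.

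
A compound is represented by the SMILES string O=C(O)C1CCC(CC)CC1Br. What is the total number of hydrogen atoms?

Walk through each heavy atom and fill implicit hydrogens from standard valence (C 4, N 3, O 2, S 2, halogen 1):
  atom 1: O, bond orders sum to 2 (valence 2) → 0 H
  atom 2: C, bond orders sum to 4 (valence 4) → 0 H
  atom 3: O, bond orders sum to 1 (valence 2) → 1 H
  atom 4: C, bond orders sum to 3 (valence 4) → 1 H
  atom 5: C, bond orders sum to 2 (valence 4) → 2 H
  atom 6: C, bond orders sum to 2 (valence 4) → 2 H
  atom 7: C, bond orders sum to 3 (valence 4) → 1 H
  atom 8: C, bond orders sum to 2 (valence 4) → 2 H
  atom 9: C, bond orders sum to 1 (valence 4) → 3 H
  atom 10: C, bond orders sum to 2 (valence 4) → 2 H
  atom 11: C, bond orders sum to 3 (valence 4) → 1 H
  atom 12: Br (halogen, monovalent) → 0 H
Total hydrogens: 15.

15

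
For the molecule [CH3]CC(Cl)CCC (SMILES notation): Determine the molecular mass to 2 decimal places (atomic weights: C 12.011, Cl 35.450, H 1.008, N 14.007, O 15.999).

First, the molecular formula is C6H13Cl (counting implicit H from valence).
  C: 6 × 12.011 = 72.066
  Cl: 1 × 35.450 = 35.450
  H: 13 × 1.008 = 13.104
Sum: 6×12.011 + 1×35.450 + 13×1.008 = 120.620 → 120.62 g/mol.

120.62 g/mol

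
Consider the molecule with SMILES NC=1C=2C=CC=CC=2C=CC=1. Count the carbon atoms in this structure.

10

Count every carbon token in the SMILES (each C, including those in ring-closure positions and inside branches).
Carbon count: 10.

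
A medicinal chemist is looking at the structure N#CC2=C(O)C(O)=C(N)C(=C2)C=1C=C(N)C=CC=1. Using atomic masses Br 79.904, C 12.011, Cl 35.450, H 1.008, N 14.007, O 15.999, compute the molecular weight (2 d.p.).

First, the molecular formula is C13H11N3O2 (counting implicit H from valence).
  C: 13 × 12.011 = 156.143
  H: 11 × 1.008 = 11.088
  N: 3 × 14.007 = 42.021
  O: 2 × 15.999 = 31.998
Sum: 13×12.011 + 11×1.008 + 3×14.007 + 2×15.999 = 241.250 → 241.25 g/mol.

241.25 g/mol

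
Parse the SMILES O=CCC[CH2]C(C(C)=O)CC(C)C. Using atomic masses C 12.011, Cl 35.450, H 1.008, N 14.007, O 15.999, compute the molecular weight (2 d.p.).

First, the molecular formula is C11H20O2 (counting implicit H from valence).
  C: 11 × 12.011 = 132.121
  H: 20 × 1.008 = 20.160
  O: 2 × 15.999 = 31.998
Sum: 11×12.011 + 20×1.008 + 2×15.999 = 184.279 → 184.28 g/mol.

184.28 g/mol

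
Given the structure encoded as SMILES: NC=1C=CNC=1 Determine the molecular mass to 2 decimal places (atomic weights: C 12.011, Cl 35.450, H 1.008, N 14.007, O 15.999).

First, the molecular formula is C4H6N2 (counting implicit H from valence).
  C: 4 × 12.011 = 48.044
  H: 6 × 1.008 = 6.048
  N: 2 × 14.007 = 28.014
Sum: 4×12.011 + 6×1.008 + 2×14.007 = 82.106 → 82.11 g/mol.

82.11 g/mol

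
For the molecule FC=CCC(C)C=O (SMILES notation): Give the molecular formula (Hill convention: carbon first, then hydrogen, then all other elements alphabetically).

C6H9FO

Walk through each heavy atom and fill implicit hydrogens from standard valence (C 4, N 3, O 2, S 2, halogen 1):
  atom 1: F (halogen, monovalent) → 0 H
  atom 2: C, bond orders sum to 3 (valence 4) → 1 H
  atom 3: C, bond orders sum to 3 (valence 4) → 1 H
  atom 4: C, bond orders sum to 2 (valence 4) → 2 H
  atom 5: C, bond orders sum to 3 (valence 4) → 1 H
  atom 6: C, bond orders sum to 1 (valence 4) → 3 H
  atom 7: C, bond orders sum to 3 (valence 4) → 1 H
  atom 8: O, bond orders sum to 2 (valence 2) → 0 H
Totals → C:6, H:9, F:1, O:1.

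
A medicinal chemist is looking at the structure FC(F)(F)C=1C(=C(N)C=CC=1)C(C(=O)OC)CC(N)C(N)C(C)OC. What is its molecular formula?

Walk through each heavy atom and fill implicit hydrogens from standard valence (C 4, N 3, O 2, S 2, halogen 1):
  atom 1: F (halogen, monovalent) → 0 H
  atom 2: C, bond orders sum to 4 (valence 4) → 0 H
  atom 3: F (halogen, monovalent) → 0 H
  atom 4: F (halogen, monovalent) → 0 H
  atom 5: C, bond orders sum to 4 (valence 4) → 0 H
  atom 6: C, bond orders sum to 4 (valence 4) → 0 H
  atom 7: C, bond orders sum to 4 (valence 4) → 0 H
  atom 8: N, bond orders sum to 1 (valence 3) → 2 H
  atom 9: C, bond orders sum to 3 (valence 4) → 1 H
  atom 10: C, bond orders sum to 3 (valence 4) → 1 H
  atom 11: C, bond orders sum to 3 (valence 4) → 1 H
  atom 12: C, bond orders sum to 3 (valence 4) → 1 H
  atom 13: C, bond orders sum to 4 (valence 4) → 0 H
  atom 14: O, bond orders sum to 2 (valence 2) → 0 H
  atom 15: O, bond orders sum to 2 (valence 2) → 0 H
  atom 16: C, bond orders sum to 1 (valence 4) → 3 H
  atom 17: C, bond orders sum to 2 (valence 4) → 2 H
  atom 18: C, bond orders sum to 3 (valence 4) → 1 H
  atom 19: N, bond orders sum to 1 (valence 3) → 2 H
  atom 20: C, bond orders sum to 3 (valence 4) → 1 H
  atom 21: N, bond orders sum to 1 (valence 3) → 2 H
  atom 22: C, bond orders sum to 3 (valence 4) → 1 H
  atom 23: C, bond orders sum to 1 (valence 4) → 3 H
  atom 24: O, bond orders sum to 2 (valence 2) → 0 H
  atom 25: C, bond orders sum to 1 (valence 4) → 3 H
Totals → C:16, H:24, F:3, N:3, O:3.

C16H24F3N3O3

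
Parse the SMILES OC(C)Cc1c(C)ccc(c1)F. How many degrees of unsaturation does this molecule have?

Molecular formula: C10H13FO.
DoU = (2C + 2 + N − H − X) / 2, where X is the halogen count and O/S are ignored.
    = (2·10 + 2 + 0 − 13 − 1) / 2 = 8 / 2 = 4.

4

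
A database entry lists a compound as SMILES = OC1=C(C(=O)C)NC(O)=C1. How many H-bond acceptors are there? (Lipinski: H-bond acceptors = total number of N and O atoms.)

N atoms: 1; O atoms: 3.
Lipinski HBA = 1 + 3 = 4.

4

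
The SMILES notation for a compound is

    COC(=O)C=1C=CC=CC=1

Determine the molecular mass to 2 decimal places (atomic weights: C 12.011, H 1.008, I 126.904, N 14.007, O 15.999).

136.15 g/mol

First, the molecular formula is C8H8O2 (counting implicit H from valence).
  C: 8 × 12.011 = 96.088
  H: 8 × 1.008 = 8.064
  O: 2 × 15.999 = 31.998
Sum: 8×12.011 + 8×1.008 + 2×15.999 = 136.150 → 136.15 g/mol.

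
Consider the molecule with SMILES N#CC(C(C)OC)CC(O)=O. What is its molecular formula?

Walk through each heavy atom and fill implicit hydrogens from standard valence (C 4, N 3, O 2, S 2, halogen 1):
  atom 1: N, bond orders sum to 3 (valence 3) → 0 H
  atom 2: C, bond orders sum to 4 (valence 4) → 0 H
  atom 3: C, bond orders sum to 3 (valence 4) → 1 H
  atom 4: C, bond orders sum to 3 (valence 4) → 1 H
  atom 5: C, bond orders sum to 1 (valence 4) → 3 H
  atom 6: O, bond orders sum to 2 (valence 2) → 0 H
  atom 7: C, bond orders sum to 1 (valence 4) → 3 H
  atom 8: C, bond orders sum to 2 (valence 4) → 2 H
  atom 9: C, bond orders sum to 4 (valence 4) → 0 H
  atom 10: O, bond orders sum to 1 (valence 2) → 1 H
  atom 11: O, bond orders sum to 2 (valence 2) → 0 H
Totals → C:7, H:11, N:1, O:3.

C7H11NO3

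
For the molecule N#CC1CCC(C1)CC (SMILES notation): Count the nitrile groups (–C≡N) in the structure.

The nitrile motif appears at heavy-atom position 2 in the SMILES.
Nitrile count: 1.

1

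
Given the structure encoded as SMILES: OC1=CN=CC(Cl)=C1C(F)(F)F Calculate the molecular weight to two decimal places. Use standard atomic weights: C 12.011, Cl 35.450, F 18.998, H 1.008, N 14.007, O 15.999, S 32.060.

First, the molecular formula is C6H3ClF3NO (counting implicit H from valence).
  C: 6 × 12.011 = 72.066
  Cl: 1 × 35.450 = 35.450
  F: 3 × 18.998 = 56.994
  H: 3 × 1.008 = 3.024
  N: 1 × 14.007 = 14.007
  O: 1 × 15.999 = 15.999
Sum: 6×12.011 + 1×35.450 + 3×18.998 + 3×1.008 + 1×14.007 + 1×15.999 = 197.540 → 197.54 g/mol.

197.54 g/mol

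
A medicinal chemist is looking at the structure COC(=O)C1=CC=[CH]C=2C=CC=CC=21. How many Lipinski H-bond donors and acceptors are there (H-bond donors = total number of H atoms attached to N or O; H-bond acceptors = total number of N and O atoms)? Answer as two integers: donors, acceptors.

Donors: find every N or O and count the H atoms it carries.
  atom 2 (O): bond orders sum to 2 → 0 H
  atom 4 (O): bond orders sum to 2 → 0 H
Lipinski HBD = 0.
Acceptors: N atoms = 0, O atoms = 2 → HBA = 2.

0, 2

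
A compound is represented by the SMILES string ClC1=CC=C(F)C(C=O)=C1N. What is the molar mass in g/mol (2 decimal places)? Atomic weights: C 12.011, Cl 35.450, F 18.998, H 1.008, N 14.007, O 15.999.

First, the molecular formula is C7H5ClFNO (counting implicit H from valence).
  C: 7 × 12.011 = 84.077
  Cl: 1 × 35.450 = 35.450
  F: 1 × 18.998 = 18.998
  H: 5 × 1.008 = 5.040
  N: 1 × 14.007 = 14.007
  O: 1 × 15.999 = 15.999
Sum: 7×12.011 + 1×35.450 + 1×18.998 + 5×1.008 + 1×14.007 + 1×15.999 = 173.571 → 173.57 g/mol.

173.57 g/mol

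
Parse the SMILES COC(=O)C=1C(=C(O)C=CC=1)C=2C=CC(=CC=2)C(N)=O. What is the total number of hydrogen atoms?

Walk through each heavy atom and fill implicit hydrogens from standard valence (C 4, N 3, O 2, S 2, halogen 1):
  atom 1: C, bond orders sum to 1 (valence 4) → 3 H
  atom 2: O, bond orders sum to 2 (valence 2) → 0 H
  atom 3: C, bond orders sum to 4 (valence 4) → 0 H
  atom 4: O, bond orders sum to 2 (valence 2) → 0 H
  atom 5: C, bond orders sum to 4 (valence 4) → 0 H
  atom 6: C, bond orders sum to 4 (valence 4) → 0 H
  atom 7: C, bond orders sum to 4 (valence 4) → 0 H
  atom 8: O, bond orders sum to 1 (valence 2) → 1 H
  atom 9: C, bond orders sum to 3 (valence 4) → 1 H
  atom 10: C, bond orders sum to 3 (valence 4) → 1 H
  atom 11: C, bond orders sum to 3 (valence 4) → 1 H
  atom 12: C, bond orders sum to 4 (valence 4) → 0 H
  atom 13: C, bond orders sum to 3 (valence 4) → 1 H
  atom 14: C, bond orders sum to 3 (valence 4) → 1 H
  atom 15: C, bond orders sum to 4 (valence 4) → 0 H
  atom 16: C, bond orders sum to 3 (valence 4) → 1 H
  atom 17: C, bond orders sum to 3 (valence 4) → 1 H
  atom 18: C, bond orders sum to 4 (valence 4) → 0 H
  atom 19: N, bond orders sum to 1 (valence 3) → 2 H
  atom 20: O, bond orders sum to 2 (valence 2) → 0 H
Total hydrogens: 13.

13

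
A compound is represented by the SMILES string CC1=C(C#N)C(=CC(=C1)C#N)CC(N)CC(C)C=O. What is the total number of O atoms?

1

Scan the SMILES for O atoms (remember two-letter symbols like Cl and Br are single atoms).
Oxygen count: 1.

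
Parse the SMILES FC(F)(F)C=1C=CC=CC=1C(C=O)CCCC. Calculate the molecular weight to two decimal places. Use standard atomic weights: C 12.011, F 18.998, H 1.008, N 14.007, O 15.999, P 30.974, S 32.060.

244.26 g/mol

First, the molecular formula is C13H15F3O (counting implicit H from valence).
  C: 13 × 12.011 = 156.143
  F: 3 × 18.998 = 56.994
  H: 15 × 1.008 = 15.120
  O: 1 × 15.999 = 15.999
Sum: 13×12.011 + 3×18.998 + 15×1.008 + 1×15.999 = 244.256 → 244.26 g/mol.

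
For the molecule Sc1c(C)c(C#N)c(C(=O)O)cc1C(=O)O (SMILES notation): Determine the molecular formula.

Walk through each heavy atom and fill implicit hydrogens from standard valence (C 4, N 3, O 2, S 2, halogen 1); for lowercase aromatic atoms, an aromatic c carries 1 H when it has two neighbours and 0 H with three, and aromatic n carries 0 H:
  atom 1: S, bond orders sum to 1 (valence 2) → 1 H
  atom 2: aromatic c, 3 neighbours → 0 H
  atom 3: aromatic c, 3 neighbours → 0 H
  atom 4: C, bond orders sum to 1 (valence 4) → 3 H
  atom 5: aromatic c, 3 neighbours → 0 H
  atom 6: C, bond orders sum to 4 (valence 4) → 0 H
  atom 7: N, bond orders sum to 3 (valence 3) → 0 H
  atom 8: aromatic c, 3 neighbours → 0 H
  atom 9: C, bond orders sum to 4 (valence 4) → 0 H
  atom 10: O, bond orders sum to 2 (valence 2) → 0 H
  atom 11: O, bond orders sum to 1 (valence 2) → 1 H
  atom 12: aromatic c, 2 neighbours → 1 H
  atom 13: aromatic c, 3 neighbours → 0 H
  atom 14: C, bond orders sum to 4 (valence 4) → 0 H
  atom 15: O, bond orders sum to 2 (valence 2) → 0 H
  atom 16: O, bond orders sum to 1 (valence 2) → 1 H
Totals → C:10, H:7, N:1, O:4, S:1.

C10H7NO4S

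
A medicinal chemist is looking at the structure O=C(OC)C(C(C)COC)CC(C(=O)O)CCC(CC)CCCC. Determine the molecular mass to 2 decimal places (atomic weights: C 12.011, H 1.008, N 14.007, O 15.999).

344.49 g/mol

First, the molecular formula is C19H36O5 (counting implicit H from valence).
  C: 19 × 12.011 = 228.209
  H: 36 × 1.008 = 36.288
  O: 5 × 15.999 = 79.995
Sum: 19×12.011 + 36×1.008 + 5×15.999 = 344.492 → 344.49 g/mol.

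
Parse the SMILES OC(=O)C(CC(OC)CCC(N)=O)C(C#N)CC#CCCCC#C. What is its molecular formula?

Walk through each heavy atom and fill implicit hydrogens from standard valence (C 4, N 3, O 2, S 2, halogen 1):
  atom 1: O, bond orders sum to 1 (valence 2) → 1 H
  atom 2: C, bond orders sum to 4 (valence 4) → 0 H
  atom 3: O, bond orders sum to 2 (valence 2) → 0 H
  atom 4: C, bond orders sum to 3 (valence 4) → 1 H
  atom 5: C, bond orders sum to 2 (valence 4) → 2 H
  atom 6: C, bond orders sum to 3 (valence 4) → 1 H
  atom 7: O, bond orders sum to 2 (valence 2) → 0 H
  atom 8: C, bond orders sum to 1 (valence 4) → 3 H
  atom 9: C, bond orders sum to 2 (valence 4) → 2 H
  atom 10: C, bond orders sum to 2 (valence 4) → 2 H
  atom 11: C, bond orders sum to 4 (valence 4) → 0 H
  atom 12: N, bond orders sum to 1 (valence 3) → 2 H
  atom 13: O, bond orders sum to 2 (valence 2) → 0 H
  atom 14: C, bond orders sum to 3 (valence 4) → 1 H
  atom 15: C, bond orders sum to 4 (valence 4) → 0 H
  atom 16: N, bond orders sum to 3 (valence 3) → 0 H
  atom 17: C, bond orders sum to 2 (valence 4) → 2 H
  atom 18: C, bond orders sum to 4 (valence 4) → 0 H
  atom 19: C, bond orders sum to 4 (valence 4) → 0 H
  atom 20: C, bond orders sum to 2 (valence 4) → 2 H
  atom 21: C, bond orders sum to 2 (valence 4) → 2 H
  atom 22: C, bond orders sum to 2 (valence 4) → 2 H
  atom 23: C, bond orders sum to 4 (valence 4) → 0 H
  atom 24: C, bond orders sum to 3 (valence 4) → 1 H
Totals → C:18, H:24, N:2, O:4.

C18H24N2O4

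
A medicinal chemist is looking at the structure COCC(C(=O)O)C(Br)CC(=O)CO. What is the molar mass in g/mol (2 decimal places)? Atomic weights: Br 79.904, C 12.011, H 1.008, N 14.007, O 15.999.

First, the molecular formula is C8H13BrO5 (counting implicit H from valence).
  Br: 1 × 79.904 = 79.904
  C: 8 × 12.011 = 96.088
  H: 13 × 1.008 = 13.104
  O: 5 × 15.999 = 79.995
Sum: 1×79.904 + 8×12.011 + 13×1.008 + 5×15.999 = 269.091 → 269.09 g/mol.

269.09 g/mol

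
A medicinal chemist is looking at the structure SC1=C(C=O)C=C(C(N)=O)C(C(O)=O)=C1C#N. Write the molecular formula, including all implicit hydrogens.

C10H6N2O4S

Walk through each heavy atom and fill implicit hydrogens from standard valence (C 4, N 3, O 2, S 2, halogen 1):
  atom 1: S, bond orders sum to 1 (valence 2) → 1 H
  atom 2: C, bond orders sum to 4 (valence 4) → 0 H
  atom 3: C, bond orders sum to 4 (valence 4) → 0 H
  atom 4: C, bond orders sum to 3 (valence 4) → 1 H
  atom 5: O, bond orders sum to 2 (valence 2) → 0 H
  atom 6: C, bond orders sum to 3 (valence 4) → 1 H
  atom 7: C, bond orders sum to 4 (valence 4) → 0 H
  atom 8: C, bond orders sum to 4 (valence 4) → 0 H
  atom 9: N, bond orders sum to 1 (valence 3) → 2 H
  atom 10: O, bond orders sum to 2 (valence 2) → 0 H
  atom 11: C, bond orders sum to 4 (valence 4) → 0 H
  atom 12: C, bond orders sum to 4 (valence 4) → 0 H
  atom 13: O, bond orders sum to 1 (valence 2) → 1 H
  atom 14: O, bond orders sum to 2 (valence 2) → 0 H
  atom 15: C, bond orders sum to 4 (valence 4) → 0 H
  atom 16: C, bond orders sum to 4 (valence 4) → 0 H
  atom 17: N, bond orders sum to 3 (valence 3) → 0 H
Totals → C:10, H:6, N:2, O:4, S:1.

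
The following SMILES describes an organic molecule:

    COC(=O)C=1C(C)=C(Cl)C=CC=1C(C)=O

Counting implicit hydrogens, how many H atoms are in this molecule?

Walk through each heavy atom and fill implicit hydrogens from standard valence (C 4, N 3, O 2, S 2, halogen 1):
  atom 1: C, bond orders sum to 1 (valence 4) → 3 H
  atom 2: O, bond orders sum to 2 (valence 2) → 0 H
  atom 3: C, bond orders sum to 4 (valence 4) → 0 H
  atom 4: O, bond orders sum to 2 (valence 2) → 0 H
  atom 5: C, bond orders sum to 4 (valence 4) → 0 H
  atom 6: C, bond orders sum to 4 (valence 4) → 0 H
  atom 7: C, bond orders sum to 1 (valence 4) → 3 H
  atom 8: C, bond orders sum to 4 (valence 4) → 0 H
  atom 9: Cl (halogen, monovalent) → 0 H
  atom 10: C, bond orders sum to 3 (valence 4) → 1 H
  atom 11: C, bond orders sum to 3 (valence 4) → 1 H
  atom 12: C, bond orders sum to 4 (valence 4) → 0 H
  atom 13: C, bond orders sum to 4 (valence 4) → 0 H
  atom 14: C, bond orders sum to 1 (valence 4) → 3 H
  atom 15: O, bond orders sum to 2 (valence 2) → 0 H
Total hydrogens: 11.

11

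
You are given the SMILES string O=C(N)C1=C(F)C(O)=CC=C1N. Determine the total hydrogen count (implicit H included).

Walk through each heavy atom and fill implicit hydrogens from standard valence (C 4, N 3, O 2, S 2, halogen 1):
  atom 1: O, bond orders sum to 2 (valence 2) → 0 H
  atom 2: C, bond orders sum to 4 (valence 4) → 0 H
  atom 3: N, bond orders sum to 1 (valence 3) → 2 H
  atom 4: C, bond orders sum to 4 (valence 4) → 0 H
  atom 5: C, bond orders sum to 4 (valence 4) → 0 H
  atom 6: F (halogen, monovalent) → 0 H
  atom 7: C, bond orders sum to 4 (valence 4) → 0 H
  atom 8: O, bond orders sum to 1 (valence 2) → 1 H
  atom 9: C, bond orders sum to 3 (valence 4) → 1 H
  atom 10: C, bond orders sum to 3 (valence 4) → 1 H
  atom 11: C, bond orders sum to 4 (valence 4) → 0 H
  atom 12: N, bond orders sum to 1 (valence 3) → 2 H
Total hydrogens: 7.

7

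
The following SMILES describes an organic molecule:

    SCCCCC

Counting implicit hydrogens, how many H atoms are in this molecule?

12

Walk through each heavy atom and fill implicit hydrogens from standard valence (C 4, N 3, O 2, S 2, halogen 1):
  atom 1: S, bond orders sum to 1 (valence 2) → 1 H
  atom 2: C, bond orders sum to 2 (valence 4) → 2 H
  atom 3: C, bond orders sum to 2 (valence 4) → 2 H
  atom 4: C, bond orders sum to 2 (valence 4) → 2 H
  atom 5: C, bond orders sum to 2 (valence 4) → 2 H
  atom 6: C, bond orders sum to 1 (valence 4) → 3 H
Total hydrogens: 12.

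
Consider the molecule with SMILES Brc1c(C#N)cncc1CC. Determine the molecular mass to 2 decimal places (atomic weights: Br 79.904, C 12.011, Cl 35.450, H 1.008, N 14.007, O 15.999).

First, the molecular formula is C8H7BrN2 (counting implicit H from valence).
  Br: 1 × 79.904 = 79.904
  C: 8 × 12.011 = 96.088
  H: 7 × 1.008 = 7.056
  N: 2 × 14.007 = 28.014
Sum: 1×79.904 + 8×12.011 + 7×1.008 + 2×14.007 = 211.062 → 211.06 g/mol.

211.06 g/mol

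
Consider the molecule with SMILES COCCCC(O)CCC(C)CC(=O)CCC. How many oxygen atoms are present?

Scan the SMILES for O atoms (remember two-letter symbols like Cl and Br are single atoms).
Oxygen count: 3.

3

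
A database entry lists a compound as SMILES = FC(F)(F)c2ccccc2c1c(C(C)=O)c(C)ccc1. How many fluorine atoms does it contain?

3

Scan the SMILES for F atoms (remember two-letter symbols like Cl and Br are single atoms).
Fluorine count: 3.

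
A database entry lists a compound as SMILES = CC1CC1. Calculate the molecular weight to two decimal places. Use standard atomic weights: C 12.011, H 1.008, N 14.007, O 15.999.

First, the molecular formula is C4H8 (counting implicit H from valence).
  C: 4 × 12.011 = 48.044
  H: 8 × 1.008 = 8.064
Sum: 4×12.011 + 8×1.008 = 56.108 → 56.11 g/mol.

56.11 g/mol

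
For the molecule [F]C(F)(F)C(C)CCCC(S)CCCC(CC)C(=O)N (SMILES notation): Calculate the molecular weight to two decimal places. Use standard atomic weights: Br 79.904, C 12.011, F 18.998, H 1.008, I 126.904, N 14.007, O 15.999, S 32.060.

313.42 g/mol

First, the molecular formula is C14H26F3NOS (counting implicit H from valence).
  C: 14 × 12.011 = 168.154
  F: 3 × 18.998 = 56.994
  H: 26 × 1.008 = 26.208
  N: 1 × 14.007 = 14.007
  O: 1 × 15.999 = 15.999
  S: 1 × 32.060 = 32.060
Sum: 14×12.011 + 3×18.998 + 26×1.008 + 1×14.007 + 1×15.999 + 1×32.060 = 313.422 → 313.42 g/mol.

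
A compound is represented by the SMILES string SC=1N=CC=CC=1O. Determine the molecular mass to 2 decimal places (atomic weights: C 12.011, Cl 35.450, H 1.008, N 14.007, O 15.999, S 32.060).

127.16 g/mol

First, the molecular formula is C5H5NOS (counting implicit H from valence).
  C: 5 × 12.011 = 60.055
  H: 5 × 1.008 = 5.040
  N: 1 × 14.007 = 14.007
  O: 1 × 15.999 = 15.999
  S: 1 × 32.060 = 32.060
Sum: 5×12.011 + 5×1.008 + 1×14.007 + 1×15.999 + 1×32.060 = 127.161 → 127.16 g/mol.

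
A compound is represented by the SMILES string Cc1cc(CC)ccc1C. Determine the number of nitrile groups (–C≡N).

Scan the SMILES for the nitrile motif — none present.

0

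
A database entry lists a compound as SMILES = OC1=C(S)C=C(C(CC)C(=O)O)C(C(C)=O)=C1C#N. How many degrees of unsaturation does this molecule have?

8

Molecular formula: C13H13NO4S.
DoU = (2C + 2 + N − H − X) / 2, where X is the halogen count and O/S are ignored.
    = (2·13 + 2 + 1 − 13 − 0) / 2 = 16 / 2 = 8.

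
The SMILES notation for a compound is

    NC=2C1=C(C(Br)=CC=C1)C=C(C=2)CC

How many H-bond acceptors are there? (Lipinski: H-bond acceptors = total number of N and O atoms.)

1

N atoms: 1; O atoms: 0.
Lipinski HBA = 1 + 0 = 1.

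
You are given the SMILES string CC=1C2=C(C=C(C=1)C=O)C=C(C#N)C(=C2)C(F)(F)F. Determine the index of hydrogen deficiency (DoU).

Degree of unsaturation = (number of rings) + (number of π bonds).
Ring closures in the SMILES: 2.
π bonds: 6 double bonds (each 1 DoU), 1 triple bond (each 2 DoU) → 8 DoU from unsaturation.
Total DoU = 2 + 8 = 10.

10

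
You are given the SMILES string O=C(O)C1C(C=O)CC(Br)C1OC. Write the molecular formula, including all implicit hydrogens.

Walk through each heavy atom and fill implicit hydrogens from standard valence (C 4, N 3, O 2, S 2, halogen 1):
  atom 1: O, bond orders sum to 2 (valence 2) → 0 H
  atom 2: C, bond orders sum to 4 (valence 4) → 0 H
  atom 3: O, bond orders sum to 1 (valence 2) → 1 H
  atom 4: C, bond orders sum to 3 (valence 4) → 1 H
  atom 5: C, bond orders sum to 3 (valence 4) → 1 H
  atom 6: C, bond orders sum to 3 (valence 4) → 1 H
  atom 7: O, bond orders sum to 2 (valence 2) → 0 H
  atom 8: C, bond orders sum to 2 (valence 4) → 2 H
  atom 9: C, bond orders sum to 3 (valence 4) → 1 H
  atom 10: Br (halogen, monovalent) → 0 H
  atom 11: C, bond orders sum to 3 (valence 4) → 1 H
  atom 12: O, bond orders sum to 2 (valence 2) → 0 H
  atom 13: C, bond orders sum to 1 (valence 4) → 3 H
Totals → C:8, H:11, Br:1, O:4.
In Hill order: C8H11BrO4.

C8H11BrO4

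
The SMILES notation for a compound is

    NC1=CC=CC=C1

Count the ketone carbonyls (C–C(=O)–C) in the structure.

Scan the SMILES for the ketone motif — none present.
Groups that are present: 1 primary amine.

0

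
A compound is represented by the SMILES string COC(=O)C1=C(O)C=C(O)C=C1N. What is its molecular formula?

Walk through each heavy atom and fill implicit hydrogens from standard valence (C 4, N 3, O 2, S 2, halogen 1):
  atom 1: C, bond orders sum to 1 (valence 4) → 3 H
  atom 2: O, bond orders sum to 2 (valence 2) → 0 H
  atom 3: C, bond orders sum to 4 (valence 4) → 0 H
  atom 4: O, bond orders sum to 2 (valence 2) → 0 H
  atom 5: C, bond orders sum to 4 (valence 4) → 0 H
  atom 6: C, bond orders sum to 4 (valence 4) → 0 H
  atom 7: O, bond orders sum to 1 (valence 2) → 1 H
  atom 8: C, bond orders sum to 3 (valence 4) → 1 H
  atom 9: C, bond orders sum to 4 (valence 4) → 0 H
  atom 10: O, bond orders sum to 1 (valence 2) → 1 H
  atom 11: C, bond orders sum to 3 (valence 4) → 1 H
  atom 12: C, bond orders sum to 4 (valence 4) → 0 H
  atom 13: N, bond orders sum to 1 (valence 3) → 2 H
Totals → C:8, H:9, N:1, O:4.

C8H9NO4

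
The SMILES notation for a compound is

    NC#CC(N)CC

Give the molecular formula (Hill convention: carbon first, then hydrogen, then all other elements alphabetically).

Walk through each heavy atom and fill implicit hydrogens from standard valence (C 4, N 3, O 2, S 2, halogen 1):
  atom 1: N, bond orders sum to 1 (valence 3) → 2 H
  atom 2: C, bond orders sum to 4 (valence 4) → 0 H
  atom 3: C, bond orders sum to 4 (valence 4) → 0 H
  atom 4: C, bond orders sum to 3 (valence 4) → 1 H
  atom 5: N, bond orders sum to 1 (valence 3) → 2 H
  atom 6: C, bond orders sum to 2 (valence 4) → 2 H
  atom 7: C, bond orders sum to 1 (valence 4) → 3 H
Totals → C:5, H:10, N:2.

C5H10N2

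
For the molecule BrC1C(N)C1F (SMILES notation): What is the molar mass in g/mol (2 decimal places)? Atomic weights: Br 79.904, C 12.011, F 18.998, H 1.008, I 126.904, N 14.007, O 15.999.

153.98 g/mol

First, the molecular formula is C3H5BrFN (counting implicit H from valence).
  Br: 1 × 79.904 = 79.904
  C: 3 × 12.011 = 36.033
  F: 1 × 18.998 = 18.998
  H: 5 × 1.008 = 5.040
  N: 1 × 14.007 = 14.007
Sum: 1×79.904 + 3×12.011 + 1×18.998 + 5×1.008 + 1×14.007 = 153.982 → 153.98 g/mol.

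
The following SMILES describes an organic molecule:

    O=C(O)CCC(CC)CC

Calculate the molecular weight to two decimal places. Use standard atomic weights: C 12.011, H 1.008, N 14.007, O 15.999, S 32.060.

First, the molecular formula is C8H16O2 (counting implicit H from valence).
  C: 8 × 12.011 = 96.088
  H: 16 × 1.008 = 16.128
  O: 2 × 15.999 = 31.998
Sum: 8×12.011 + 16×1.008 + 2×15.999 = 144.214 → 144.21 g/mol.

144.21 g/mol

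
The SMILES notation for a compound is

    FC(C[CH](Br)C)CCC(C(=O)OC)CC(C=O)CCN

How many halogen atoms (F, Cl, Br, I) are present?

Halogen atoms appear at heavy-atom positions 1, 5 (1×Br, 1×F).
Other groups present: 1 aldehyde, 1 ester, 1 primary amine.
Halogen count: 2.

2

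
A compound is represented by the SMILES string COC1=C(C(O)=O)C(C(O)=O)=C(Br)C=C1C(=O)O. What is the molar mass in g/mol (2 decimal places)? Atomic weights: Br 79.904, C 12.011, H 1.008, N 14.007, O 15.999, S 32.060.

319.06 g/mol

First, the molecular formula is C10H7BrO7 (counting implicit H from valence).
  Br: 1 × 79.904 = 79.904
  C: 10 × 12.011 = 120.110
  H: 7 × 1.008 = 7.056
  O: 7 × 15.999 = 111.993
Sum: 1×79.904 + 10×12.011 + 7×1.008 + 7×15.999 = 319.063 → 319.06 g/mol.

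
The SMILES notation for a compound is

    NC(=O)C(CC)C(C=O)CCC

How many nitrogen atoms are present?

Scan the SMILES for N atoms (remember two-letter symbols like Cl and Br are single atoms).
Nitrogen count: 1.

1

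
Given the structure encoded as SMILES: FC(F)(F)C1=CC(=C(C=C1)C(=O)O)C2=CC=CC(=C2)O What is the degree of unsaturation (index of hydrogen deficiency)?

Degree of unsaturation = (number of rings) + (number of π bonds).
Ring closures in the SMILES: 2.
π bonds: 7 double bonds (each 1 DoU) → 7 DoU from unsaturation.
Total DoU = 2 + 7 = 9.

9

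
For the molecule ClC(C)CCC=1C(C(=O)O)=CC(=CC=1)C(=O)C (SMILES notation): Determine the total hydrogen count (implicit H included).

Walk through each heavy atom and fill implicit hydrogens from standard valence (C 4, N 3, O 2, S 2, halogen 1):
  atom 1: Cl (halogen, monovalent) → 0 H
  atom 2: C, bond orders sum to 3 (valence 4) → 1 H
  atom 3: C, bond orders sum to 1 (valence 4) → 3 H
  atom 4: C, bond orders sum to 2 (valence 4) → 2 H
  atom 5: C, bond orders sum to 2 (valence 4) → 2 H
  atom 6: C, bond orders sum to 4 (valence 4) → 0 H
  atom 7: C, bond orders sum to 4 (valence 4) → 0 H
  atom 8: C, bond orders sum to 4 (valence 4) → 0 H
  atom 9: O, bond orders sum to 2 (valence 2) → 0 H
  atom 10: O, bond orders sum to 1 (valence 2) → 1 H
  atom 11: C, bond orders sum to 3 (valence 4) → 1 H
  atom 12: C, bond orders sum to 4 (valence 4) → 0 H
  atom 13: C, bond orders sum to 3 (valence 4) → 1 H
  atom 14: C, bond orders sum to 3 (valence 4) → 1 H
  atom 15: C, bond orders sum to 4 (valence 4) → 0 H
  atom 16: O, bond orders sum to 2 (valence 2) → 0 H
  atom 17: C, bond orders sum to 1 (valence 4) → 3 H
Total hydrogens: 15.

15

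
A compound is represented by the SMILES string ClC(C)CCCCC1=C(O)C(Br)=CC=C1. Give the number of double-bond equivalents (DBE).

4

Degree of unsaturation = (number of rings) + (number of π bonds).
Ring closures in the SMILES: 1.
π bonds: 3 double bonds (each 1 DoU) → 3 DoU from unsaturation.
Total DoU = 1 + 3 = 4.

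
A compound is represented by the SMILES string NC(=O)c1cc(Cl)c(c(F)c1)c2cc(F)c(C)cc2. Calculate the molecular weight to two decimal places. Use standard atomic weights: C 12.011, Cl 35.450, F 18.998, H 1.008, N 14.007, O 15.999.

First, the molecular formula is C14H10ClF2NO (counting implicit H from valence).
  C: 14 × 12.011 = 168.154
  Cl: 1 × 35.450 = 35.450
  F: 2 × 18.998 = 37.996
  H: 10 × 1.008 = 10.080
  N: 1 × 14.007 = 14.007
  O: 1 × 15.999 = 15.999
Sum: 14×12.011 + 1×35.450 + 2×18.998 + 10×1.008 + 1×14.007 + 1×15.999 = 281.686 → 281.69 g/mol.

281.69 g/mol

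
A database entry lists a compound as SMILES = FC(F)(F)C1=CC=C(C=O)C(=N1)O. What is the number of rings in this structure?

In SMILES, each pair of matching ring-closure digits denotes one ring-closing bond; the number of such bonds equals the number of independent rings.
Ring-closure bonds here: 1.

1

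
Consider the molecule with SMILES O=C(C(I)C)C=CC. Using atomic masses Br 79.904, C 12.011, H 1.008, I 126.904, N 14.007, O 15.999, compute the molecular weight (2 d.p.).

First, the molecular formula is C6H9IO (counting implicit H from valence).
  C: 6 × 12.011 = 72.066
  H: 9 × 1.008 = 9.072
  I: 1 × 126.904 = 126.904
  O: 1 × 15.999 = 15.999
Sum: 6×12.011 + 9×1.008 + 1×126.904 + 1×15.999 = 224.041 → 224.04 g/mol.

224.04 g/mol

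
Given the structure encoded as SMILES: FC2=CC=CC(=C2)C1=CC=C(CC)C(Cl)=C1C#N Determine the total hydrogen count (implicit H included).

Walk through each heavy atom and fill implicit hydrogens from standard valence (C 4, N 3, O 2, S 2, halogen 1):
  atom 1: F (halogen, monovalent) → 0 H
  atom 2: C, bond orders sum to 4 (valence 4) → 0 H
  atom 3: C, bond orders sum to 3 (valence 4) → 1 H
  atom 4: C, bond orders sum to 3 (valence 4) → 1 H
  atom 5: C, bond orders sum to 3 (valence 4) → 1 H
  atom 6: C, bond orders sum to 4 (valence 4) → 0 H
  atom 7: C, bond orders sum to 3 (valence 4) → 1 H
  atom 8: C, bond orders sum to 4 (valence 4) → 0 H
  atom 9: C, bond orders sum to 3 (valence 4) → 1 H
  atom 10: C, bond orders sum to 3 (valence 4) → 1 H
  atom 11: C, bond orders sum to 4 (valence 4) → 0 H
  atom 12: C, bond orders sum to 2 (valence 4) → 2 H
  atom 13: C, bond orders sum to 1 (valence 4) → 3 H
  atom 14: C, bond orders sum to 4 (valence 4) → 0 H
  atom 15: Cl (halogen, monovalent) → 0 H
  atom 16: C, bond orders sum to 4 (valence 4) → 0 H
  atom 17: C, bond orders sum to 4 (valence 4) → 0 H
  atom 18: N, bond orders sum to 3 (valence 3) → 0 H
Total hydrogens: 11.

11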